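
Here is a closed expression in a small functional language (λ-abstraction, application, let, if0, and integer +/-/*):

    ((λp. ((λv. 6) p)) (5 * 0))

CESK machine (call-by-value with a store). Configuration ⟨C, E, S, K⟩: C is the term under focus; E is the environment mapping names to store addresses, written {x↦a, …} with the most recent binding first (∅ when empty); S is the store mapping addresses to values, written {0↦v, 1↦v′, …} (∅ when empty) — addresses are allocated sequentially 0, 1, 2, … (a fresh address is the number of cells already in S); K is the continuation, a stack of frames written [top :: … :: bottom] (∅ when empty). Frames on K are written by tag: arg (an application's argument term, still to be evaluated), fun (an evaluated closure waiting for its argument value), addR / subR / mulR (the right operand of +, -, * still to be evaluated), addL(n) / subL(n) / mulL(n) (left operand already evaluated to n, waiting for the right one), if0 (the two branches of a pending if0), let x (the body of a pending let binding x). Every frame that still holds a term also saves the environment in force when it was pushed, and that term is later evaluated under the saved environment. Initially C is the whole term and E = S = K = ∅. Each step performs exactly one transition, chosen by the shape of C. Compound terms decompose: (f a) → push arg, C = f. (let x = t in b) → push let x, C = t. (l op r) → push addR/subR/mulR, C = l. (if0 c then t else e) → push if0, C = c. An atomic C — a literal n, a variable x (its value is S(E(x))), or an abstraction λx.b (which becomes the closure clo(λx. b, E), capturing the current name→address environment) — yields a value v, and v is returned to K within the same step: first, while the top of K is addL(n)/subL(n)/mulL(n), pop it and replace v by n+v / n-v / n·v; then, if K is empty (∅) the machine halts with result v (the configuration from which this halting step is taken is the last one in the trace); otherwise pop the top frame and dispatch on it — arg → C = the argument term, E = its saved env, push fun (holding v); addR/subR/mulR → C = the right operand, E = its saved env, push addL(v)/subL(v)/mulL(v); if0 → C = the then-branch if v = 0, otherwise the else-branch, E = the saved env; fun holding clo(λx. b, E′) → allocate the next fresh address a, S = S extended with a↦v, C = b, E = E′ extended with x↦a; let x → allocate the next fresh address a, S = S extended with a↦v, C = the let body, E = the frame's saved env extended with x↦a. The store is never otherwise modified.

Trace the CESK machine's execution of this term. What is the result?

Answer: 6

Execution trace:
t=0: [C=((λp. ((λv. 6) p)) (5 * 0)) | E=∅ | S=∅ | K=∅]
t=1: [C=(λp. ((λv. 6) p)) | E=∅ | S=∅ | K=[arg]]
t=2: [C=(5 * 0) | E=∅ | S=∅ | K=[fun]]
t=3: [C=5 | E=∅ | S=∅ | K=[mulR :: fun]]
t=4: [C=0 | E=∅ | S=∅ | K=[mulL(5) :: fun]]
t=5: [C=((λv. 6) p) | E={p↦0} | S={0↦0} | K=∅]
t=6: [C=(λv. 6) | E={p↦0} | S={0↦0} | K=[arg]]
t=7: [C=p | E={p↦0} | S={0↦0} | K=[fun]]
t=8: [C=6 | E={v↦1, p↦0} | S={0↦0, 1↦0} | K=∅]
→ final value 6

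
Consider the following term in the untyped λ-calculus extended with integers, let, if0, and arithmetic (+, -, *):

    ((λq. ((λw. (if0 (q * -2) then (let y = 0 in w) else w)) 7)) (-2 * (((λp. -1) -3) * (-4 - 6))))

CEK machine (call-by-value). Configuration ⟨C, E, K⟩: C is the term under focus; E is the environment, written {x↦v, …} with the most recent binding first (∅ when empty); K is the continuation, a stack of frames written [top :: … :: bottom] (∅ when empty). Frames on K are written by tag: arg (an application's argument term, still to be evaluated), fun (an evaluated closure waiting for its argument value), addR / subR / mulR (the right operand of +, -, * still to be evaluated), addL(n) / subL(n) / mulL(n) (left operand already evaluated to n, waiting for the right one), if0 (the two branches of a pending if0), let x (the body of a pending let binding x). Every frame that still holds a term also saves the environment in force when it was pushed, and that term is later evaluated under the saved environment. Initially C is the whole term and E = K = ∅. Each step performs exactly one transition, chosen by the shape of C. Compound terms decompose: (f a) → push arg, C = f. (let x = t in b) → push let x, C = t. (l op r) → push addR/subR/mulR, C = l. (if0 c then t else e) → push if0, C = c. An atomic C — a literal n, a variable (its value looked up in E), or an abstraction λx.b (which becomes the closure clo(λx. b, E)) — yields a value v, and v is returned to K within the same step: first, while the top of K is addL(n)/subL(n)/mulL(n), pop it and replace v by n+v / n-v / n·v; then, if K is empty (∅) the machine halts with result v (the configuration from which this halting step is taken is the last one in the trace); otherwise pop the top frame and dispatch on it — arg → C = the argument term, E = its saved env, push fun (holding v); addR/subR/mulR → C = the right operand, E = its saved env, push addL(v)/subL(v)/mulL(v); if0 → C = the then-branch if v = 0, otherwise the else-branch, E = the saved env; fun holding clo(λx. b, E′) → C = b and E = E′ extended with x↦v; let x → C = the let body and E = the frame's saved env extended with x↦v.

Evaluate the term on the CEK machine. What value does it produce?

Answer: 7

Execution trace:
[0] <C=((λq. ((λw. (if0 (q * -2) then (let y = 0 in w) else w)) 7)) (-2 * (((λp. -1) -3) * (-4 - 6)))), E=∅, K=∅>
[1] <C=(λq. ((λw. (if0 (q * -2) then (let y = 0 in w) else w)) 7)), E=∅, K=[arg]>
[2] <C=(-2 * (((λp. -1) -3) * (-4 - 6))), E=∅, K=[fun]>
[3] <C=-2, E=∅, K=[mulR :: fun]>
[4] <C=(((λp. -1) -3) * (-4 - 6)), E=∅, K=[mulL(-2) :: fun]>
[5] <C=((λp. -1) -3), E=∅, K=[mulR :: mulL(-2) :: fun]>
[6] <C=(λp. -1), E=∅, K=[arg :: mulR :: mulL(-2) :: fun]>
[7] <C=-3, E=∅, K=[fun :: mulR :: mulL(-2) :: fun]>
[8] <C=-1, E={p↦-3}, K=[mulR :: mulL(-2) :: fun]>
[9] <C=(-4 - 6), E=∅, K=[mulL(-1) :: mulL(-2) :: fun]>
[10] <C=-4, E=∅, K=[subR :: mulL(-1) :: mulL(-2) :: fun]>
[11] <C=6, E=∅, K=[subL(-4) :: mulL(-1) :: mulL(-2) :: fun]>
[12] <C=((λw. (if0 (q * -2) then (let y = 0 in w) else w)) 7), E={q↦-20}, K=∅>
[13] <C=(λw. (if0 (q * -2) then (let y = 0 in w) else w)), E={q↦-20}, K=[arg]>
[14] <C=7, E={q↦-20}, K=[fun]>
[15] <C=(if0 (q * -2) then (let y = 0 in w) else w), E={w↦7, q↦-20}, K=∅>
[16] <C=(q * -2), E={w↦7, q↦-20}, K=[if0]>
[17] <C=q, E={w↦7, q↦-20}, K=[mulR :: if0]>
[18] <C=-2, E={w↦7, q↦-20}, K=[mulL(-20) :: if0]>
[19] <C=w, E={w↦7, q↦-20}, K=∅>
→ final value 7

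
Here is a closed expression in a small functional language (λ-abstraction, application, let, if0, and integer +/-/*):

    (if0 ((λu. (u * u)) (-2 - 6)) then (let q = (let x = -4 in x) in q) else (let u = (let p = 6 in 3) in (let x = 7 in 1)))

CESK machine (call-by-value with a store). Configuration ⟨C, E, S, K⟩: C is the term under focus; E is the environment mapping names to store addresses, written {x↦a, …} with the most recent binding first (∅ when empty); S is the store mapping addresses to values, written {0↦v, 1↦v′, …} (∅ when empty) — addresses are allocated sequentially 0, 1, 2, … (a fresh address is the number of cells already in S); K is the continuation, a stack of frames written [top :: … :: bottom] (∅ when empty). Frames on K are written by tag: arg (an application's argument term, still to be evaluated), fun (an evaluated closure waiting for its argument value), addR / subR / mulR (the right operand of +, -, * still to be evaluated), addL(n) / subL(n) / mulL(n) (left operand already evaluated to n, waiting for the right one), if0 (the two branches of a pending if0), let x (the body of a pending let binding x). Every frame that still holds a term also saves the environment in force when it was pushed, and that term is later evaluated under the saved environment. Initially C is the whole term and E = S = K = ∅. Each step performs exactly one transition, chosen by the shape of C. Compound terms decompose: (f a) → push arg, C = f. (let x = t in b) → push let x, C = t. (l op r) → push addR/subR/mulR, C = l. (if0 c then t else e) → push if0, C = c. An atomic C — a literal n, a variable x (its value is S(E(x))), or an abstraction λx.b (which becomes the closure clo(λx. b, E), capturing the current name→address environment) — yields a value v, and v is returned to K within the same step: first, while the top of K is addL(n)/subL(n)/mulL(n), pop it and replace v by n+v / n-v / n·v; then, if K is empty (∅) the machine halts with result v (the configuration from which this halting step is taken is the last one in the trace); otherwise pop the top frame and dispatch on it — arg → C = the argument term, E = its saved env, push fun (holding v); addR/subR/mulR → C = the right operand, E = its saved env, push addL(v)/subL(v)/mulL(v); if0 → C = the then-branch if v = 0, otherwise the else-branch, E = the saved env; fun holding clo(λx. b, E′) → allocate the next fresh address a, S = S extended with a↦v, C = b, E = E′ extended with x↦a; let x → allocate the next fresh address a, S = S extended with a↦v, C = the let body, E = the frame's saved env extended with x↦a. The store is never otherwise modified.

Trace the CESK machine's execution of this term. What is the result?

Answer: 1

Derivation:
0. <C=(if0 ((λu. (u * u)) (-2 - 6)) then (let q = (let x = -4 in x) in q) else (let u = (let p = 6 in 3) in (let x = 7 in 1))), E=∅, S=∅, K=∅>
1. <C=((λu. (u * u)) (-2 - 6)), E=∅, S=∅, K=[if0]>
2. <C=(λu. (u * u)), E=∅, S=∅, K=[arg :: if0]>
3. <C=(-2 - 6), E=∅, S=∅, K=[fun :: if0]>
4. <C=-2, E=∅, S=∅, K=[subR :: fun :: if0]>
5. <C=6, E=∅, S=∅, K=[subL(-2) :: fun :: if0]>
6. <C=(u * u), E={u↦0}, S={0↦-8}, K=[if0]>
7. <C=u, E={u↦0}, S={0↦-8}, K=[mulR :: if0]>
8. <C=u, E={u↦0}, S={0↦-8}, K=[mulL(-8) :: if0]>
9. <C=(let u = (let p = 6 in 3) in (let x = 7 in 1)), E=∅, S={0↦-8}, K=∅>
10. <C=(let p = 6 in 3), E=∅, S={0↦-8}, K=[let u]>
11. <C=6, E=∅, S={0↦-8}, K=[let p :: let u]>
12. <C=3, E={p↦1}, S={0↦-8, 1↦6}, K=[let u]>
13. <C=(let x = 7 in 1), E={u↦2}, S={0↦-8, 1↦6, 2↦3}, K=∅>
14. <C=7, E={u↦2}, S={0↦-8, 1↦6, 2↦3}, K=[let x]>
15. <C=1, E={x↦3, u↦2}, S={0↦-8, 1↦6, 2↦3, 3↦7}, K=∅>
→ final value 1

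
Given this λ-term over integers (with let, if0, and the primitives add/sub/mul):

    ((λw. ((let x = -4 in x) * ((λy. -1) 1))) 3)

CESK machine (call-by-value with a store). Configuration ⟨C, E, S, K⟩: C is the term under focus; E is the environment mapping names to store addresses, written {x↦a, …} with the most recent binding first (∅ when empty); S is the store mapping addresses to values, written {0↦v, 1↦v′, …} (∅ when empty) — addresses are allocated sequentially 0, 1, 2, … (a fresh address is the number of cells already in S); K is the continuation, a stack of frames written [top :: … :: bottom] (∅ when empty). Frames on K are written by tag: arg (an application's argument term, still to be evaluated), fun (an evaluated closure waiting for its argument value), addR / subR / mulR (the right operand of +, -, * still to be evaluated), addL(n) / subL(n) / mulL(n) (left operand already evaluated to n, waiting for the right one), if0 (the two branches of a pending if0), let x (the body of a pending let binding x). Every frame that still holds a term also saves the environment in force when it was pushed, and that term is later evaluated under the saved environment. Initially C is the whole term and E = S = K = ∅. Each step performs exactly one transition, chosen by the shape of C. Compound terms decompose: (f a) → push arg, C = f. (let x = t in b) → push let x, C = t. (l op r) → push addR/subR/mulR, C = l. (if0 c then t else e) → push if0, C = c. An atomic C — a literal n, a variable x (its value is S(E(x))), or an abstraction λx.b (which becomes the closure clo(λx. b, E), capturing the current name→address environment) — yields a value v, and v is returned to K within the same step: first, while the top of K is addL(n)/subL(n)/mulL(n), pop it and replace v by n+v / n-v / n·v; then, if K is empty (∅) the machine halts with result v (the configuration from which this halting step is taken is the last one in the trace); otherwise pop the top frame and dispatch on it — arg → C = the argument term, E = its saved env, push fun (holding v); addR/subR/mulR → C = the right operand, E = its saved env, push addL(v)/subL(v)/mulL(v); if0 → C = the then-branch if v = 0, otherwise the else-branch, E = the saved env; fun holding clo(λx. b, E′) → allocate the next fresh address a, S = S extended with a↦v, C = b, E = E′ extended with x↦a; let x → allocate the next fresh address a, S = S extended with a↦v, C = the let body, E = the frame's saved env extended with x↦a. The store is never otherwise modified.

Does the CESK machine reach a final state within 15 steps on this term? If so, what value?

step 0: [C=((λw. ((let x = -4 in x) * ((λy. -1) 1))) 3) | E=∅ | S=∅ | K=∅]
step 1: [C=(λw. ((let x = -4 in x) * ((λy. -1) 1))) | E=∅ | S=∅ | K=[arg]]
step 2: [C=3 | E=∅ | S=∅ | K=[fun]]
step 3: [C=((let x = -4 in x) * ((λy. -1) 1)) | E={w↦0} | S={0↦3} | K=∅]
step 4: [C=(let x = -4 in x) | E={w↦0} | S={0↦3} | K=[mulR]]
step 5: [C=-4 | E={w↦0} | S={0↦3} | K=[let x :: mulR]]
step 6: [C=x | E={x↦1, w↦0} | S={0↦3, 1↦-4} | K=[mulR]]
step 7: [C=((λy. -1) 1) | E={w↦0} | S={0↦3, 1↦-4} | K=[mulL(-4)]]
step 8: [C=(λy. -1) | E={w↦0} | S={0↦3, 1↦-4} | K=[arg :: mulL(-4)]]
step 9: [C=1 | E={w↦0} | S={0↦3, 1↦-4} | K=[fun :: mulL(-4)]]
step 10: [C=-1 | E={y↦2, w↦0} | S={0↦3, 1↦-4, 2↦1} | K=[mulL(-4)]]
→ final value 4

Answer: 4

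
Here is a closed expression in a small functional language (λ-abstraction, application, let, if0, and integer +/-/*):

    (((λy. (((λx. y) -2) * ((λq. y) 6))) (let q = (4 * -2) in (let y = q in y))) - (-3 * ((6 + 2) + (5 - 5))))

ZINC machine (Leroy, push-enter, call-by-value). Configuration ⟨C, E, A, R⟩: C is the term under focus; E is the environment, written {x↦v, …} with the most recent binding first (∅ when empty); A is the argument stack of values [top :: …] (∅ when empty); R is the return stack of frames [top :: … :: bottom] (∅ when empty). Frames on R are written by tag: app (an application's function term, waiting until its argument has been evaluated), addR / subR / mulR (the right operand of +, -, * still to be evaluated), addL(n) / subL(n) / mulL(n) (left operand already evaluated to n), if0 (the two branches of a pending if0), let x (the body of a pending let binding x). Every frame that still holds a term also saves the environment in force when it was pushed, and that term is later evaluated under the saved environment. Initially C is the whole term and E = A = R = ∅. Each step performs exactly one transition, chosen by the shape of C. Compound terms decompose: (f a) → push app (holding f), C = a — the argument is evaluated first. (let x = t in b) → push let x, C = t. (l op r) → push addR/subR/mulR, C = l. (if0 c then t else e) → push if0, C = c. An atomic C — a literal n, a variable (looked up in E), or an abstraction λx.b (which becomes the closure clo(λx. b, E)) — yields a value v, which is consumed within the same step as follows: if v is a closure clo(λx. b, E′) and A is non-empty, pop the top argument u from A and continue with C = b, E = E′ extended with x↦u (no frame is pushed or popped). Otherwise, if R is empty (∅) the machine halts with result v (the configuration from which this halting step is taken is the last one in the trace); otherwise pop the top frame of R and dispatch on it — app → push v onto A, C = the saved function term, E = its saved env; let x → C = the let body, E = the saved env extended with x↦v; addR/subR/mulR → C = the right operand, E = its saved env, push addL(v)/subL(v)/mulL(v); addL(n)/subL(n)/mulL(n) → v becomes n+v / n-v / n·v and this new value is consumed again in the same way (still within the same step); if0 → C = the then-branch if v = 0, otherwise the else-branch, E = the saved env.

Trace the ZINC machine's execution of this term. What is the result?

step 0: [C=(((λy. (((λx. y) -2) * ((λq. y) 6))) (let q = (4 * -2) in (let y = q in y))) - (-3 * ((6 + 2) + (5 - 5)))) | E=∅ | A=∅ | R=∅]
step 1: [C=((λy. (((λx. y) -2) * ((λq. y) 6))) (let q = (4 * -2) in (let y = q in y))) | E=∅ | A=∅ | R=[subR]]
step 2: [C=(let q = (4 * -2) in (let y = q in y)) | E=∅ | A=∅ | R=[app :: subR]]
step 3: [C=(4 * -2) | E=∅ | A=∅ | R=[let q :: app :: subR]]
step 4: [C=4 | E=∅ | A=∅ | R=[mulR :: let q :: app :: subR]]
step 5: [C=-2 | E=∅ | A=∅ | R=[mulL(4) :: let q :: app :: subR]]
step 6: [C=(let y = q in y) | E={q↦-8} | A=∅ | R=[app :: subR]]
step 7: [C=q | E={q↦-8} | A=∅ | R=[let y :: app :: subR]]
step 8: [C=y | E={y↦-8, q↦-8} | A=∅ | R=[app :: subR]]
step 9: [C=(λy. (((λx. y) -2) * ((λq. y) 6))) | E=∅ | A=[-8] | R=[subR]]
step 10: [C=(((λx. y) -2) * ((λq. y) 6)) | E={y↦-8} | A=∅ | R=[subR]]
step 11: [C=((λx. y) -2) | E={y↦-8} | A=∅ | R=[mulR :: subR]]
step 12: [C=-2 | E={y↦-8} | A=∅ | R=[app :: mulR :: subR]]
step 13: [C=(λx. y) | E={y↦-8} | A=[-2] | R=[mulR :: subR]]
step 14: [C=y | E={x↦-2, y↦-8} | A=∅ | R=[mulR :: subR]]
step 15: [C=((λq. y) 6) | E={y↦-8} | A=∅ | R=[mulL(-8) :: subR]]
step 16: [C=6 | E={y↦-8} | A=∅ | R=[app :: mulL(-8) :: subR]]
step 17: [C=(λq. y) | E={y↦-8} | A=[6] | R=[mulL(-8) :: subR]]
step 18: [C=y | E={q↦6, y↦-8} | A=∅ | R=[mulL(-8) :: subR]]
step 19: [C=(-3 * ((6 + 2) + (5 - 5))) | E=∅ | A=∅ | R=[subL(64)]]
step 20: [C=-3 | E=∅ | A=∅ | R=[mulR :: subL(64)]]
step 21: [C=((6 + 2) + (5 - 5)) | E=∅ | A=∅ | R=[mulL(-3) :: subL(64)]]
step 22: [C=(6 + 2) | E=∅ | A=∅ | R=[addR :: mulL(-3) :: subL(64)]]
step 23: [C=6 | E=∅ | A=∅ | R=[addR :: addR :: mulL(-3) :: subL(64)]]
step 24: [C=2 | E=∅ | A=∅ | R=[addL(6) :: addR :: mulL(-3) :: subL(64)]]
step 25: [C=(5 - 5) | E=∅ | A=∅ | R=[addL(8) :: mulL(-3) :: subL(64)]]
step 26: [C=5 | E=∅ | A=∅ | R=[subR :: addL(8) :: mulL(-3) :: subL(64)]]
step 27: [C=5 | E=∅ | A=∅ | R=[subL(5) :: addL(8) :: mulL(-3) :: subL(64)]]
→ final value 88

Answer: 88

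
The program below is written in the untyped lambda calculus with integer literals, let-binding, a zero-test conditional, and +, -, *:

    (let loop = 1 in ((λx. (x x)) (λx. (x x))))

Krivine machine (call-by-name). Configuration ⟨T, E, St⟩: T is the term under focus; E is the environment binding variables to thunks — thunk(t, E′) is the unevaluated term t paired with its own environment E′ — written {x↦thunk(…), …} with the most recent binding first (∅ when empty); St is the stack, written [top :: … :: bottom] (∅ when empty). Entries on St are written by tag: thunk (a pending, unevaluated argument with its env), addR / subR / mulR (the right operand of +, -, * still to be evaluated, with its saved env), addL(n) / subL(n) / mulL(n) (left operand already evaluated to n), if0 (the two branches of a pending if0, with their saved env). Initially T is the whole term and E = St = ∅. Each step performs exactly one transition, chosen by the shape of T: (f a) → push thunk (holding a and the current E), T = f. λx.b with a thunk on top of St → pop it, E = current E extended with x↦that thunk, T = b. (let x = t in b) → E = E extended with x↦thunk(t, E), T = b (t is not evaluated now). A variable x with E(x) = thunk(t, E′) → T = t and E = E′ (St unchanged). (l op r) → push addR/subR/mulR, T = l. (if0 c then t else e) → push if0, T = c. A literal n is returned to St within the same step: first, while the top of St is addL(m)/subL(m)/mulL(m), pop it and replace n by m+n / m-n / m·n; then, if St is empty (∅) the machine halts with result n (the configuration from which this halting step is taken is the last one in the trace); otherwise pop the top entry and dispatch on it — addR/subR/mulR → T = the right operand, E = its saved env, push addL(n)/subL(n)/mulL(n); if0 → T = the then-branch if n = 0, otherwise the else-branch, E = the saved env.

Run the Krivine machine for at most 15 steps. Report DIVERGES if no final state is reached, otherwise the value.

Answer: DIVERGES (no final state within 15 steps)

Derivation:
[0] <T=(let loop = 1 in ((λx. (x x)) (λx. (x x)))), E=∅, St=∅>
[1] <T=((λx. (x x)) (λx. (x x))), E={loop↦thunk(1, ∅)}, St=∅>
[2] <T=(λx. (x x)), E={loop↦thunk(1, ∅)}, St=[thunk]>
[3] <T=(x x), E={x↦thunk((λx. (x x)), {loop↦thunk(1, ∅)}), loop↦thunk(1, ∅)}, St=∅>
[4] <T=x, E={x↦thunk((λx. (x x)), {loop↦thunk(1, ∅)}), loop↦thunk(1, ∅)}, St=[thunk]>
[5] <T=(λx. (x x)), E={loop↦thunk(1, ∅)}, St=[thunk]>
[6] <T=(x x), E={x↦thunk(x, {x↦thunk((λx. (x x)), {loop↦thunk(1, ∅)}), loop↦thunk(1, ∅)}), loop↦thunk(1, ∅)}, St=∅>
[7] <T=x, E={x↦thunk(x, {x↦thunk((λx. (x x)), {loop↦thunk(1, ∅)}), loop↦thunk(1, ∅)}), loop↦thunk(1, ∅)}, St=[thunk]>
[8] <T=x, E={x↦thunk((λx. (x x)), {loop↦thunk(1, ∅)}), loop↦thunk(1, ∅)}, St=[thunk]>
[9] <T=(λx. (x x)), E={loop↦thunk(1, ∅)}, St=[thunk]>
[10] <T=(x x), E={x↦thunk(x, {x↦thunk(x, {x↦thunk((λx. (x x)), {loop↦thunk(1, ∅)}), loop↦thunk(1, ∅)}), loop↦thunk(1, ∅)}), loop↦thunk(1, ∅)}, St=∅>
[11] <T=x, E={x↦thunk(x, {x↦thunk(x, {x↦thunk((λx. (x x)), {loop↦thunk(1, ∅)}), loop↦thunk(1, ∅)}), loop↦thunk(1, ∅)}), loop↦thunk(1, ∅)}, St=[thunk]>
[12] <T=x, E={x↦thunk(x, {x↦thunk((λx. (x x)), {loop↦thunk(1, ∅)}), loop↦thunk(1, ∅)}), loop↦thunk(1, ∅)}, St=[thunk]>
[13] <T=x, E={x↦thunk((λx. (x x)), {loop↦thunk(1, ∅)}), loop↦thunk(1, ∅)}, St=[thunk]>
[14] <T=(λx. (x x)), E={loop↦thunk(1, ∅)}, St=[thunk]>
[15] <T=(x x), E={x↦thunk(x, {x↦thunk(x, {x↦thunk(x, {x↦thunk((λx. (x x)), {loop↦thunk(1, ∅)}), loop↦thunk(1, ∅)}), loop↦thunk(1, ∅)}), loop↦thunk(1, ∅)}), loop↦thunk(1, ∅)}, St=∅>
→ 15 transitions taken and the configuration is still not final: no result within 15 steps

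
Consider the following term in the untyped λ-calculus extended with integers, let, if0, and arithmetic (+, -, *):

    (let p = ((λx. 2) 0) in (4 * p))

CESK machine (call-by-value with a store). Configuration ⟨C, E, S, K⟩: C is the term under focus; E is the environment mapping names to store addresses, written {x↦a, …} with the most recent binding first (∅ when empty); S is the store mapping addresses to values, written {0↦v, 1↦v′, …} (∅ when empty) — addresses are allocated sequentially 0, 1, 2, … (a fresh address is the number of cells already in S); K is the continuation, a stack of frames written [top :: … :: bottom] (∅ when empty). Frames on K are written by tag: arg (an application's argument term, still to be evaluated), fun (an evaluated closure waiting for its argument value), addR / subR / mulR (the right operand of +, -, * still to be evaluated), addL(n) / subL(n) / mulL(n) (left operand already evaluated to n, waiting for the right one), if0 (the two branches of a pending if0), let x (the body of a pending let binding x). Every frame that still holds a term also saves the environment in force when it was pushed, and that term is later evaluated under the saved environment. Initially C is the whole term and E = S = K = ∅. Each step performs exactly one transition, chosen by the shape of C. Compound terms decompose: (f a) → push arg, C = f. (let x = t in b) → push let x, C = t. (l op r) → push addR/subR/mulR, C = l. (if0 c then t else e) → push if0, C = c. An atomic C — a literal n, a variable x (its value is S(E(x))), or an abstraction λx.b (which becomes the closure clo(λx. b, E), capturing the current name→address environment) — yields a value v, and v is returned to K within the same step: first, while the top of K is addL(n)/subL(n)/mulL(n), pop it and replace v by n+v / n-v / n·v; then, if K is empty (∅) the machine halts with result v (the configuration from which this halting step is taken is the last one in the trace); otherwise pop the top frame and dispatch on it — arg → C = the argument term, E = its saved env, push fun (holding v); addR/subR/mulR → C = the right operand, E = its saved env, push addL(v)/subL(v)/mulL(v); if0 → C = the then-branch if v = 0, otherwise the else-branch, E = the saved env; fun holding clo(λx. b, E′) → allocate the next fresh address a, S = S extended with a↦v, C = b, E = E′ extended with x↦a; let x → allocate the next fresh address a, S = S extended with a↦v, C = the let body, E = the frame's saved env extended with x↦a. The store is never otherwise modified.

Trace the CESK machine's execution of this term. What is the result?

[0] <C=(let p = ((λx. 2) 0) in (4 * p)), E=∅, S=∅, K=∅>
[1] <C=((λx. 2) 0), E=∅, S=∅, K=[let p]>
[2] <C=(λx. 2), E=∅, S=∅, K=[arg :: let p]>
[3] <C=0, E=∅, S=∅, K=[fun :: let p]>
[4] <C=2, E={x↦0}, S={0↦0}, K=[let p]>
[5] <C=(4 * p), E={p↦1}, S={0↦0, 1↦2}, K=∅>
[6] <C=4, E={p↦1}, S={0↦0, 1↦2}, K=[mulR]>
[7] <C=p, E={p↦1}, S={0↦0, 1↦2}, K=[mulL(4)]>
→ final value 8

Answer: 8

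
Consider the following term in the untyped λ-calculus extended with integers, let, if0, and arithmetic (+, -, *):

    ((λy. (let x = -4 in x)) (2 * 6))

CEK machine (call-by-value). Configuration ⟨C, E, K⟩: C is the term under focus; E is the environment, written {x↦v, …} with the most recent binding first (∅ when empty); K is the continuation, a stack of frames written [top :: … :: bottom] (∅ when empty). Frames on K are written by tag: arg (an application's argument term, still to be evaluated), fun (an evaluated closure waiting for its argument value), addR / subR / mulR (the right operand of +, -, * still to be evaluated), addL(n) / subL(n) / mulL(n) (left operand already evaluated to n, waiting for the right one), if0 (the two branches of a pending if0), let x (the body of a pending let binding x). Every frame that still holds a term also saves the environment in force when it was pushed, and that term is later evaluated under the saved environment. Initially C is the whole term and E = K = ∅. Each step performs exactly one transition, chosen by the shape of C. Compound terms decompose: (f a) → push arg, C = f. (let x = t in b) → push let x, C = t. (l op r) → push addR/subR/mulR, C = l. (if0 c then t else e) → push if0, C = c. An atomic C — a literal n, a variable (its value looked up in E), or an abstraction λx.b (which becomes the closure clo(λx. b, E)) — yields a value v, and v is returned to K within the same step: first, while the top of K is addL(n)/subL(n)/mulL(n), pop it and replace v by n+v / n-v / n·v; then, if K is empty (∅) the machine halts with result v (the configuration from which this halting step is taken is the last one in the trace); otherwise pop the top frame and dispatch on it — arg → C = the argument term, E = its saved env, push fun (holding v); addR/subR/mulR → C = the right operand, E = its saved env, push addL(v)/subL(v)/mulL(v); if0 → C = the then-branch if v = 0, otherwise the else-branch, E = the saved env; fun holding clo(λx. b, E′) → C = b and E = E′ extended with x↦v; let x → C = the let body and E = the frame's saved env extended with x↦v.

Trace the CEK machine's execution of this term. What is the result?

[0] ⟨C=((λy. (let x = -4 in x)) (2 * 6)); E=∅; K=∅⟩
[1] ⟨C=(λy. (let x = -4 in x)); E=∅; K=[arg]⟩
[2] ⟨C=(2 * 6); E=∅; K=[fun]⟩
[3] ⟨C=2; E=∅; K=[mulR :: fun]⟩
[4] ⟨C=6; E=∅; K=[mulL(2) :: fun]⟩
[5] ⟨C=(let x = -4 in x); E={y↦12}; K=∅⟩
[6] ⟨C=-4; E={y↦12}; K=[let x]⟩
[7] ⟨C=x; E={x↦-4, y↦12}; K=∅⟩
→ final value -4

Answer: -4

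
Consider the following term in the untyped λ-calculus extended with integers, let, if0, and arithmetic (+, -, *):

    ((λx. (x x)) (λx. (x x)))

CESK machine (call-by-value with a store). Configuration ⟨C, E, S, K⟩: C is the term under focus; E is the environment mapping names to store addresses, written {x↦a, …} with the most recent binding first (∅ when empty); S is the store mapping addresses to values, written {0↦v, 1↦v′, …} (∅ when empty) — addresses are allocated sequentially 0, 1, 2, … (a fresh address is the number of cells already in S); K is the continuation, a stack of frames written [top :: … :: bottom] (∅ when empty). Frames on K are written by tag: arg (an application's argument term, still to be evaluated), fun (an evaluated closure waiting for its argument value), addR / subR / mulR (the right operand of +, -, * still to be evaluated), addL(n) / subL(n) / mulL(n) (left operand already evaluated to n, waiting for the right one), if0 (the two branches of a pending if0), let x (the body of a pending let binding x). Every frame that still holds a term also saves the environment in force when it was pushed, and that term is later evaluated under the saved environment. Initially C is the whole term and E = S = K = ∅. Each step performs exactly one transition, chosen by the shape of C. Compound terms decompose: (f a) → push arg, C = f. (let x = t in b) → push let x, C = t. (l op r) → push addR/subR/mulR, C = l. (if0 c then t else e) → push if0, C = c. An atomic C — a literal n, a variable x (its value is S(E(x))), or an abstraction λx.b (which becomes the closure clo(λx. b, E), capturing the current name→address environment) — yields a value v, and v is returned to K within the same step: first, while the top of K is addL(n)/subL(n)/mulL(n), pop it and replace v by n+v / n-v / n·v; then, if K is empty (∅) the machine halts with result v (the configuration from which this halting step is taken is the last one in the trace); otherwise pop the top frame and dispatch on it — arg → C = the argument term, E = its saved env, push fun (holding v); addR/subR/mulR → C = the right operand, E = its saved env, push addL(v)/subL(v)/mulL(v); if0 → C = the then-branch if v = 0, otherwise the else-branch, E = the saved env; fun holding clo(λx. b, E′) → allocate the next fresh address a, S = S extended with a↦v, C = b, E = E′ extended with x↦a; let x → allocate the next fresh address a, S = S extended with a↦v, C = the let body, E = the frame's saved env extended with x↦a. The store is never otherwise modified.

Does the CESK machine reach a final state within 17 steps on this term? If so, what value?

[0] [C=((λx. (x x)) (λx. (x x))) | E=∅ | S=∅ | K=∅]
[1] [C=(λx. (x x)) | E=∅ | S=∅ | K=[arg]]
[2] [C=(λx. (x x)) | E=∅ | S=∅ | K=[fun]]
[3] [C=(x x) | E={x↦0} | S={0↦clo(λx. (x x), ∅)} | K=∅]
[4] [C=x | E={x↦0} | S={0↦clo(λx. (x x), ∅)} | K=[arg]]
[5] [C=x | E={x↦0} | S={0↦clo(λx. (x x), ∅)} | K=[fun]]
[6] [C=(x x) | E={x↦1} | S={0↦clo(λx. (x x), ∅), 1↦clo(λx. (x x), ∅)} | K=∅]
[7] [C=x | E={x↦1} | S={0↦clo(λx. (x x), ∅), 1↦clo(λx. (x x), ∅)} | K=[arg]]
[8] [C=x | E={x↦1} | S={0↦clo(λx. (x x), ∅), 1↦clo(λx. (x x), ∅)} | K=[fun]]
[9] [C=(x x) | E={x↦2} | S={0↦clo(λx. (x x), ∅), 1↦clo(λx. (x x), ∅), 2↦clo(λx. (x x), ∅)} | K=∅]
[10] [C=x | E={x↦2} | S={0↦clo(λx. (x x), ∅), 1↦clo(λx. (x x), ∅), 2↦clo(λx. (x x), ∅)} | K=[arg]]
[11] [C=x | E={x↦2} | S={0↦clo(λx. (x x), ∅), 1↦clo(λx. (x x), ∅), 2↦clo(λx. (x x), ∅)} | K=[fun]]
[12] [C=(x x) | E={x↦3} | S={0↦clo(λx. (x x), ∅), 1↦clo(λx. (x x), ∅), 2↦clo(λx. (x x), ∅), 3↦clo(λx. (x x), ∅)} | K=∅]
[13] [C=x | E={x↦3} | S={0↦clo(λx. (x x), ∅), 1↦clo(λx. (x x), ∅), 2↦clo(λx. (x x), ∅), 3↦clo(λx. (x x), ∅)} | K=[arg]]
[14] [C=x | E={x↦3} | S={0↦clo(λx. (x x), ∅), 1↦clo(λx. (x x), ∅), 2↦clo(λx. (x x), ∅), 3↦clo(λx. (x x), ∅)} | K=[fun]]
[15] [C=(x x) | E={x↦4} | S={0↦clo(λx. (x x), ∅), 1↦clo(λx. (x x), ∅), 2↦clo(λx. (x x), ∅), 3↦clo(λx. (x x), ∅), 4↦clo(λx. (x x), ∅)} | K=∅]
[16] [C=x | E={x↦4} | S={0↦clo(λx. (x x), ∅), 1↦clo(λx. (x x), ∅), 2↦clo(λx. (x x), ∅), 3↦clo(λx. (x x), ∅), 4↦clo(λx. (x x), ∅)} | K=[arg]]
[17] [C=x | E={x↦4} | S={0↦clo(λx. (x x), ∅), 1↦clo(λx. (x x), ∅), 2↦clo(λx. (x x), ∅), 3↦clo(λx. (x x), ∅), 4↦clo(λx. (x x), ∅)} | K=[fun]]
→ 17 transitions taken and the configuration is still not final: no result within 17 steps

Answer: DIVERGES (no final state within 17 steps)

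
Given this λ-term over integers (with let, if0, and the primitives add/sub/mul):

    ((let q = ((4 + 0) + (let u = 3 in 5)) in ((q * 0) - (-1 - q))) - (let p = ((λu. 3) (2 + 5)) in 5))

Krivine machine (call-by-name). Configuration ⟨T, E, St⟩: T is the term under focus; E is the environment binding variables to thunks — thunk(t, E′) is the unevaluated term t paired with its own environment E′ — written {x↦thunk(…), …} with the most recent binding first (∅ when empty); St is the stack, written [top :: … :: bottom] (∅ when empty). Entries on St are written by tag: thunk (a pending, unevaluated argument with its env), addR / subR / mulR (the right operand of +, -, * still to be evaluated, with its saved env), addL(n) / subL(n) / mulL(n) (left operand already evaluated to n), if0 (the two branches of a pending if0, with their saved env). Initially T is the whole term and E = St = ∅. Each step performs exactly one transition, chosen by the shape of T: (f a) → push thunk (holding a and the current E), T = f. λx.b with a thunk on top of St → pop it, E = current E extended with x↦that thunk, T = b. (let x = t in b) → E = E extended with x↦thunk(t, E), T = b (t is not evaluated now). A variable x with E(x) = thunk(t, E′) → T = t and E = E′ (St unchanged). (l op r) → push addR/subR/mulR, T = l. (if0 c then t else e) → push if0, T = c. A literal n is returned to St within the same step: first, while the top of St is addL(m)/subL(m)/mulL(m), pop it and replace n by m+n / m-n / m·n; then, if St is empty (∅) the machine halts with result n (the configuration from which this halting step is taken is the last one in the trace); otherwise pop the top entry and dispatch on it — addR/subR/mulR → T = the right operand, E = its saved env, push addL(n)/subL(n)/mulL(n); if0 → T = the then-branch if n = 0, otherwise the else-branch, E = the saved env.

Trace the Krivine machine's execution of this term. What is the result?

Answer: 5

Derivation:
t=0: [T=((let q = ((4 + 0) + (let u = 3 in 5)) in ((q * 0) - (-1 - q))) - (let p = ((λu. 3) (2 + 5)) in 5)) | E=∅ | St=∅]
t=1: [T=(let q = ((4 + 0) + (let u = 3 in 5)) in ((q * 0) - (-1 - q))) | E=∅ | St=[subR]]
t=2: [T=((q * 0) - (-1 - q)) | E={q↦thunk(((4 + 0) + (let u = 3 in 5)), ∅)} | St=[subR]]
t=3: [T=(q * 0) | E={q↦thunk(((4 + 0) + (let u = 3 in 5)), ∅)} | St=[subR :: subR]]
t=4: [T=q | E={q↦thunk(((4 + 0) + (let u = 3 in 5)), ∅)} | St=[mulR :: subR :: subR]]
t=5: [T=((4 + 0) + (let u = 3 in 5)) | E=∅ | St=[mulR :: subR :: subR]]
t=6: [T=(4 + 0) | E=∅ | St=[addR :: mulR :: subR :: subR]]
t=7: [T=4 | E=∅ | St=[addR :: addR :: mulR :: subR :: subR]]
t=8: [T=0 | E=∅ | St=[addL(4) :: addR :: mulR :: subR :: subR]]
t=9: [T=(let u = 3 in 5) | E=∅ | St=[addL(4) :: mulR :: subR :: subR]]
t=10: [T=5 | E={u↦thunk(3, ∅)} | St=[addL(4) :: mulR :: subR :: subR]]
t=11: [T=0 | E={q↦thunk(((4 + 0) + (let u = 3 in 5)), ∅)} | St=[mulL(9) :: subR :: subR]]
t=12: [T=(-1 - q) | E={q↦thunk(((4 + 0) + (let u = 3 in 5)), ∅)} | St=[subL(0) :: subR]]
t=13: [T=-1 | E={q↦thunk(((4 + 0) + (let u = 3 in 5)), ∅)} | St=[subR :: subL(0) :: subR]]
t=14: [T=q | E={q↦thunk(((4 + 0) + (let u = 3 in 5)), ∅)} | St=[subL(-1) :: subL(0) :: subR]]
t=15: [T=((4 + 0) + (let u = 3 in 5)) | E=∅ | St=[subL(-1) :: subL(0) :: subR]]
t=16: [T=(4 + 0) | E=∅ | St=[addR :: subL(-1) :: subL(0) :: subR]]
t=17: [T=4 | E=∅ | St=[addR :: addR :: subL(-1) :: subL(0) :: subR]]
t=18: [T=0 | E=∅ | St=[addL(4) :: addR :: subL(-1) :: subL(0) :: subR]]
t=19: [T=(let u = 3 in 5) | E=∅ | St=[addL(4) :: subL(-1) :: subL(0) :: subR]]
t=20: [T=5 | E={u↦thunk(3, ∅)} | St=[addL(4) :: subL(-1) :: subL(0) :: subR]]
t=21: [T=(let p = ((λu. 3) (2 + 5)) in 5) | E=∅ | St=[subL(10)]]
t=22: [T=5 | E={p↦thunk(((λu. 3) (2 + 5)), ∅)} | St=[subL(10)]]
→ final value 5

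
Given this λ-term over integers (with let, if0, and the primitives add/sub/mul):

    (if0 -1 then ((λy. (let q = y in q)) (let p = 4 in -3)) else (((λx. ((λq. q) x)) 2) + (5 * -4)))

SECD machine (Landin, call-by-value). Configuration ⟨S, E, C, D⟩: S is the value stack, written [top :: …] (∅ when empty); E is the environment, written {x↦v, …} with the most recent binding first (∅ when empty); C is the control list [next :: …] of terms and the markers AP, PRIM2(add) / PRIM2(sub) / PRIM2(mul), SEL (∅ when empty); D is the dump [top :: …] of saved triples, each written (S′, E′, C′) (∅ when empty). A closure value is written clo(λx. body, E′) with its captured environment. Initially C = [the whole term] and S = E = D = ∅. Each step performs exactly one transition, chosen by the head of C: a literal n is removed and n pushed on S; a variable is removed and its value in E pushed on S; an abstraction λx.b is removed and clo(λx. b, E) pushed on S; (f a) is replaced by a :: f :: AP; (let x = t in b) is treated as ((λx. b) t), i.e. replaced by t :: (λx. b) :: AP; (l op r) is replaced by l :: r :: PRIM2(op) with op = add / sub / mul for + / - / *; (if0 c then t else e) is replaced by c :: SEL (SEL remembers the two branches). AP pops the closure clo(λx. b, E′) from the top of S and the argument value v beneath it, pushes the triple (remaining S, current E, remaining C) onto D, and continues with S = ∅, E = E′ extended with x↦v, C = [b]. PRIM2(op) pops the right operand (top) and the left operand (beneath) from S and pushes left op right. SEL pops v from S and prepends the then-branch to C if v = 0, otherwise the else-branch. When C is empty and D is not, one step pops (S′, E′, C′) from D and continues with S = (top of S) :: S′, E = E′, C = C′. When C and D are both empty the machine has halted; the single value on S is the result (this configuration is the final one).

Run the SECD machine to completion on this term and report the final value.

[0] [S=∅ | E=∅ | C=[(if0 -1 then ((λy. (let q = y in q)) (let p = 4 in -3)) else (((λx. ((λq. q) x)) 2) + (5 * -4)))] | D=∅]
[1] [S=∅ | E=∅ | C=[-1 :: SEL] | D=∅]
[2] [S=[-1] | E=∅ | C=[SEL] | D=∅]
[3] [S=∅ | E=∅ | C=[(((λx. ((λq. q) x)) 2) + (5 * -4))] | D=∅]
[4] [S=∅ | E=∅ | C=[((λx. ((λq. q) x)) 2) :: (5 * -4) :: PRIM2(add)] | D=∅]
[5] [S=∅ | E=∅ | C=[2 :: (λx. ((λq. q) x)) :: AP :: (5 * -4) :: PRIM2(add)] | D=∅]
[6] [S=[2] | E=∅ | C=[(λx. ((λq. q) x)) :: AP :: (5 * -4) :: PRIM2(add)] | D=∅]
[7] [S=[clo(λx. ((λq. q) x), ∅) :: 2] | E=∅ | C=[AP :: (5 * -4) :: PRIM2(add)] | D=∅]
[8] [S=∅ | E={x↦2} | C=[((λq. q) x)] | D=[(∅, ∅, [(5 * -4) :: PRIM2(add)])]]
[9] [S=∅ | E={x↦2} | C=[x :: (λq. q) :: AP] | D=[(∅, ∅, [(5 * -4) :: PRIM2(add)])]]
[10] [S=[2] | E={x↦2} | C=[(λq. q) :: AP] | D=[(∅, ∅, [(5 * -4) :: PRIM2(add)])]]
[11] [S=[clo(λq. q, {x↦2}) :: 2] | E={x↦2} | C=[AP] | D=[(∅, ∅, [(5 * -4) :: PRIM2(add)])]]
[12] [S=∅ | E={q↦2, x↦2} | C=[q] | D=[(∅, {x↦2}, ∅) :: (∅, ∅, [(5 * -4) :: PRIM2(add)])]]
[13] [S=[2] | E={q↦2, x↦2} | C=∅ | D=[(∅, {x↦2}, ∅) :: (∅, ∅, [(5 * -4) :: PRIM2(add)])]]
[14] [S=[2] | E={x↦2} | C=∅ | D=[(∅, ∅, [(5 * -4) :: PRIM2(add)])]]
[15] [S=[2] | E=∅ | C=[(5 * -4) :: PRIM2(add)] | D=∅]
[16] [S=[2] | E=∅ | C=[5 :: -4 :: PRIM2(mul) :: PRIM2(add)] | D=∅]
[17] [S=[5 :: 2] | E=∅ | C=[-4 :: PRIM2(mul) :: PRIM2(add)] | D=∅]
[18] [S=[-4 :: 5 :: 2] | E=∅ | C=[PRIM2(mul) :: PRIM2(add)] | D=∅]
[19] [S=[-20 :: 2] | E=∅ | C=[PRIM2(add)] | D=∅]
[20] [S=[-18] | E=∅ | C=∅ | D=∅]
→ final value -18

Answer: -18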